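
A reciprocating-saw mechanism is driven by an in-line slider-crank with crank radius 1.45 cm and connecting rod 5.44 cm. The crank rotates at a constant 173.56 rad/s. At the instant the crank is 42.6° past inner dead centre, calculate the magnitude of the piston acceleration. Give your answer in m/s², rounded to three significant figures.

ω = 173.6 rad/s
x(θ) = r cosθ + √(L² − r² sin²θ); with ω constant, a = ω²·d²x/dθ².
d²x/dθ² = −r cosθ − r²(cos2θ)/√u − r⁴ sin²2θ/(4u^{3/2}),  u = L² − r² sin²θ = 0.00286303 m².
Substituting r = 0.0145 m, L = 0.0544 m, θ = 42.6°: d²x/dθ² = -0.011074 m.
a = ω²·d²x/dθ² = (173.6)²·(-0.011074) = -333.58 m/s²;  |a| = 333.58 m/s².

334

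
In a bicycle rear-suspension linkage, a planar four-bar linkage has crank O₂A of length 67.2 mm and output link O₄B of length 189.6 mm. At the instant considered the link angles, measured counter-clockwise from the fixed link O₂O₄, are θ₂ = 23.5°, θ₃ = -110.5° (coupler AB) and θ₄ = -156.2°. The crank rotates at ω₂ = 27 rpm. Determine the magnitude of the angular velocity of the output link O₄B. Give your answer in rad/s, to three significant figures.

1.01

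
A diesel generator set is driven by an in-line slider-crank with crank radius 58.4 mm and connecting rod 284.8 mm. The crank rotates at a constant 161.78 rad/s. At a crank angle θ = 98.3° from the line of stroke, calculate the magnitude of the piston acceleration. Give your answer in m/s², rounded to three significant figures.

527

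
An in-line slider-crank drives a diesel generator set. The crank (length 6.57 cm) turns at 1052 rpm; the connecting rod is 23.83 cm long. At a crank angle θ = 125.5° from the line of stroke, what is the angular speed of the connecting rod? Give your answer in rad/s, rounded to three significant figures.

ω = 110.2 rad/s (converted from 1052 rpm).
The rod makes angle φ with the slider axis where L sinφ = r sinθ; differentiating, L cosφ·φ̇ = r ω cosθ.
L cosφ = √(L² − r² sin²θ) = 0.23222 m.
|ω_rod| = r ω |cosθ| / √(L² − r² sin²θ) = 0.0657·110.2·0.58070/0.23222 = 18.099 rad/s.

18.1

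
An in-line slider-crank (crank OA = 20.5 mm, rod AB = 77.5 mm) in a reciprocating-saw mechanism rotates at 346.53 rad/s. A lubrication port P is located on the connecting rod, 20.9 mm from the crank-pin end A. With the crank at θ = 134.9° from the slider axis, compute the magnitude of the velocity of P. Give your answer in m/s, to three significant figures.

ω = 346.5 rad/s.  Crank-pin speed |V_A| = rω = 7.1039 m/s, perpendicular to OA.
Rod angle: sinφ = −(r/L) sinθ ⇒ φ = -10.799°; ω_rod = −rω cosθ/√(L²−r²sin²θ) = +65.869 rad/s.
V_P = V_A + ω_rod × AP, with AP = 0.0209 m along the rod.
Components: V_Px = −rω sinθ − a·ω_rod·sinφ = -4.774 m/s;  V_Py = rω cosθ + a·ω_rod·cosφ = -3.6621 m/s.
|V_P| = √(V_Px² + V_Py²) = 6.0168 m/s.

6.02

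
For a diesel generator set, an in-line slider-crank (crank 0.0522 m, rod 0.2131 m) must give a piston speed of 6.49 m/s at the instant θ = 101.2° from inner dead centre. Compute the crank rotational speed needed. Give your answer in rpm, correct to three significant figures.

For an in-line slider-crank, |v_piston| = rω|sinθ|·[1 + r cosθ/√(L² − r² sin²θ)].
With r = 0.0522 m, L = 0.2131 m, θ = 101.2°: the bracketed kinematic factor |dx/dθ| = 0.048696 m.
ω = v/|dx/dθ| = 6.49/0.048696 = 133.28 rad/s.
N = 60ω/(2π) = 1272.7 rpm.

1270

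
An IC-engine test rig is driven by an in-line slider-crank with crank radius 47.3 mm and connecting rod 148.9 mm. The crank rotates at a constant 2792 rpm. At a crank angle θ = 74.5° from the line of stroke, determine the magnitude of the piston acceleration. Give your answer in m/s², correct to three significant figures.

66.0

ω = 2π·2792/60 = 292.4 rad/s
x(θ) = r cosθ + √(L² − r² sin²θ); with ω constant, a = ω²·d²x/dθ².
d²x/dθ² = −r cosθ − r²(cos2θ)/√u − r⁴ sin²2θ/(4u^{3/2}),  u = L² − r² sin²θ = 0.0200937 m².
Substituting r = 0.0473 m, L = 0.1489 m, θ = 74.5°: d²x/dθ² = +0.00077184 m.
a = ω²·d²x/dθ² = (292.4)²·(+0.00077184) = +65.981 m/s²;  |a| = 65.981 m/s².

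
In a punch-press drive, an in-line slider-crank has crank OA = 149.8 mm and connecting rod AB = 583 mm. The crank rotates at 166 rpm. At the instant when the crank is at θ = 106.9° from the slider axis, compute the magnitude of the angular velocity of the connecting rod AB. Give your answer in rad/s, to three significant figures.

1.34

ω = 17.38 rad/s (converted from 166 rpm).
The rod makes angle φ with the slider axis where L sinφ = r sinθ; differentiating, L cosφ·φ̇ = r ω cosθ.
L cosφ = √(L² − r² sin²θ) = 0.56511 m.
|ω_rod| = r ω |cosθ| / √(L² − r² sin²θ) = 0.1498·17.38·0.29070/0.56511 = 1.3396 rad/s.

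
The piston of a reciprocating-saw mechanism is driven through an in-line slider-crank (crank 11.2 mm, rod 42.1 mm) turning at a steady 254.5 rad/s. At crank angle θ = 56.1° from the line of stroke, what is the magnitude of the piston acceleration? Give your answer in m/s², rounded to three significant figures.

ω = 254.5 rad/s
x(θ) = r cosθ + √(L² − r² sin²θ); with ω constant, a = ω²·d²x/dθ².
d²x/dθ² = −r cosθ − r²(cos2θ)/√u − r⁴ sin²2θ/(4u^{3/2}),  u = L² − r² sin²θ = 0.00168599 m².
Substituting r = 0.0112 m, L = 0.0421 m, θ = 56.1°: d²x/dθ² = -0.0051412 m.
a = ω²·d²x/dθ² = (254.5)²·(-0.0051412) = -332.99 m/s²;  |a| = 332.99 m/s².

333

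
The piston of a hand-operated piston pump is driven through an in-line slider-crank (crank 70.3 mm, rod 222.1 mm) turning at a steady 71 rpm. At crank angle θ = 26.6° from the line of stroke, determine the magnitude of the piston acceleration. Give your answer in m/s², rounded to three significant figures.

ω = 2π·71/60 = 7.435 rad/s
x(θ) = r cosθ + √(L² − r² sin²θ); with ω constant, a = ω²·d²x/dθ².
d²x/dθ² = −r cosθ − r²(cos2θ)/√u − r⁴ sin²2θ/(4u^{3/2}),  u = L² − r² sin²θ = 0.0483376 m².
Substituting r = 0.0703 m, L = 0.2221 m, θ = 26.6°: d²x/dθ² = -0.076693 m.
a = ω²·d²x/dθ² = (7.435)²·(-0.076693) = -4.2396 m/s²;  |a| = 4.2396 m/s².

4.24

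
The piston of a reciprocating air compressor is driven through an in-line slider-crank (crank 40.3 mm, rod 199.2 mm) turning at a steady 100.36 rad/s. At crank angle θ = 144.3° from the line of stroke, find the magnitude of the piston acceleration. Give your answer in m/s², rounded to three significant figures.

302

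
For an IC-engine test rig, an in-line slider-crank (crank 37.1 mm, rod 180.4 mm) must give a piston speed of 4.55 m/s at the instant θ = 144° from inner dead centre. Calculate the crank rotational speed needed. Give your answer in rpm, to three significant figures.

For an in-line slider-crank, |v_piston| = rω|sinθ|·[1 + r cosθ/√(L² − r² sin²θ)].
With r = 0.0371 m, L = 0.1804 m, θ = 144°: the bracketed kinematic factor |dx/dθ| = 0.018152 m.
ω = v/|dx/dθ| = 4.55/0.018152 = 250.66 rad/s.
N = 60ω/(2π) = 2393.7 rpm.

2390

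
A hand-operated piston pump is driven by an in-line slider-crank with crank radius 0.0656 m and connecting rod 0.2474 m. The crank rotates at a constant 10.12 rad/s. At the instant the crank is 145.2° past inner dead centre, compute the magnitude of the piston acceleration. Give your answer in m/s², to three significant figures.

4.86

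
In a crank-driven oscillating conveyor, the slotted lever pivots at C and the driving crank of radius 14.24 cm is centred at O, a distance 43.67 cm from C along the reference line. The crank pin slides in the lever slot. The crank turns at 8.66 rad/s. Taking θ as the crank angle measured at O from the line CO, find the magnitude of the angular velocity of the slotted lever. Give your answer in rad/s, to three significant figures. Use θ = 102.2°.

0.335

ω = 8.66 rad/s
Crank pin A relative to C: A = (d + r cosθ, r sinθ); lever angle φ = atan2(r sinθ, d + r cosθ).
Differentiating tanφ: φ̇ = rω(d cosθ + r)/(d² + r² + 2dr cosθ).
d² + r² + 2dr cosθ = |CA|² = 0.184702 m²;  d cosθ + r = +0.050114 m.
|ω_lever| = |0.1424·8.66·+0.050114| / 0.184702 = 0.3346 rad/s.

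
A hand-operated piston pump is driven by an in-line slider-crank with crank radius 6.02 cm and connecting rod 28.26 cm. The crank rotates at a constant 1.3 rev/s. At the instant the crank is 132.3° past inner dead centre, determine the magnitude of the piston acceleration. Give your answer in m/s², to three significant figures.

2.77

ω = 2π·1.3 = 8.168 rad/s
x(θ) = r cosθ + √(L² − r² sin²θ); with ω constant, a = ω²·d²x/dθ².
d²x/dθ² = −r cosθ − r²(cos2θ)/√u − r⁴ sin²2θ/(4u^{3/2}),  u = L² − r² sin²θ = 0.0778802 m².
Substituting r = 0.0602 m, L = 0.2826 m, θ = 132.3°: d²x/dθ² = +0.041588 m.
a = ω²·d²x/dθ² = (8.168)²·(+0.041588) = +2.7747 m/s²;  |a| = 2.7747 m/s².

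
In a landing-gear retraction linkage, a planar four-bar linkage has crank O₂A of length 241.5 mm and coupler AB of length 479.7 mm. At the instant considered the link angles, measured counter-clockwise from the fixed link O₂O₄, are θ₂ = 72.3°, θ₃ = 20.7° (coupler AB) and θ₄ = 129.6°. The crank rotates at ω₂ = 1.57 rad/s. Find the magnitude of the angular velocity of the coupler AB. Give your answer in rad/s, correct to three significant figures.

0.703

ω₂ = 1.57 rad/s
Differentiating the loop-closure r₂e^{iθ₂}+r₃e^{iθ₃}=r₁+r₄e^{iθ₄} gives r₂ω₂e^{iθ₂}+r₃ω₃e^{iθ₃}=r₄ω₄e^{iθ₄}.
Eliminating the other unknown: ω₃ = r₂ω₂ sin(θ₄−θ₂) / [r₃ sin(θ₃−θ₄)].
Numerator sine = +0.84151; denominator sine = -0.94609.
Result = 0.2415·1.57·(+0.84151) / (0.4797·(-0.94609)) = -0.70303 rad/s; magnitude 0.70303 rad/s.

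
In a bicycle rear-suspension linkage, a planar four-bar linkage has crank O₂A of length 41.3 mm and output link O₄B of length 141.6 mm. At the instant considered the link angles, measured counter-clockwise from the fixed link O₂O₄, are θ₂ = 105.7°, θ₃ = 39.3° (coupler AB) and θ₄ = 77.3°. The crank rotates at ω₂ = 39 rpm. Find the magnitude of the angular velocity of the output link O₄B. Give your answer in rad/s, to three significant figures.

1.77

ω₂ = 4.084 rad/s (from 39 rpm).
Differentiating the loop-closure r₂e^{iθ₂}+r₃e^{iθ₃}=r₁+r₄e^{iθ₄} gives r₂ω₂e^{iθ₂}+r₃ω₃e^{iθ₃}=r₄ω₄e^{iθ₄}.
Eliminating the other unknown: ω₄ = r₂ω₂ sin(θ₂−θ₃) / [r₄ sin(θ₄−θ₃)].
Numerator sine = +0.91636; denominator sine = +0.61566.
Result = 0.0413·4.084·(+0.91636) / (0.1416·(+0.61566)) = +1.773 rad/s; magnitude 1.773 rad/s.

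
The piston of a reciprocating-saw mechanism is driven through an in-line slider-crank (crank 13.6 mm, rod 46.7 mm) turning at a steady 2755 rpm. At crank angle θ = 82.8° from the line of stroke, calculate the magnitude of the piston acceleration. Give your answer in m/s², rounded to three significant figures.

191

ω = 2π·2755/60 = 288.5 rad/s
x(θ) = r cosθ + √(L² − r² sin²θ); with ω constant, a = ω²·d²x/dθ².
d²x/dθ² = −r cosθ − r²(cos2θ)/√u − r⁴ sin²2θ/(4u^{3/2}),  u = L² − r² sin²θ = 0.00199884 m².
Substituting r = 0.0136 m, L = 0.0467 m, θ = 82.8°: d²x/dθ² = +0.0022966 m.
a = ω²·d²x/dθ² = (288.5)²·(+0.0022966) = +191.16 m/s²;  |a| = 191.16 m/s².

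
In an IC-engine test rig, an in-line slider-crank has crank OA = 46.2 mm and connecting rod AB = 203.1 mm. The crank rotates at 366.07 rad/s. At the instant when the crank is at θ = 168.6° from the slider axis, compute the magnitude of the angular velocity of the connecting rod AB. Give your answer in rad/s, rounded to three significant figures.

81.7

ω = 366.1 rad/s
The rod makes angle φ with the slider axis where L sinφ = r sinθ; differentiating, L cosφ·φ̇ = r ω cosθ.
L cosφ = √(L² − r² sin²θ) = 0.20289 m.
|ω_rod| = r ω |cosθ| / √(L² − r² sin²θ) = 0.0462·366.1·0.98027/0.20289 = 81.711 rad/s.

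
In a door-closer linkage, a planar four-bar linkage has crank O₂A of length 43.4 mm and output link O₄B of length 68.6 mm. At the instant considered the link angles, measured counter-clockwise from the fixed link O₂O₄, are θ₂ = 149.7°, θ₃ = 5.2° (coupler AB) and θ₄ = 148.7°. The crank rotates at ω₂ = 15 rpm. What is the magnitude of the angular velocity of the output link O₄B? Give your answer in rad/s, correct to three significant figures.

ω₂ = 1.571 rad/s (from 15 rpm).
Differentiating the loop-closure r₂e^{iθ₂}+r₃e^{iθ₃}=r₁+r₄e^{iθ₄} gives r₂ω₂e^{iθ₂}+r₃ω₃e^{iθ₃}=r₄ω₄e^{iθ₄}.
Eliminating the other unknown: ω₄ = r₂ω₂ sin(θ₂−θ₃) / [r₄ sin(θ₄−θ₃)].
Numerator sine = +0.58070; denominator sine = +0.59482.
Result = 0.0434·1.571·(+0.58070) / (0.0686·(+0.59482)) = +0.97018 rad/s; magnitude 0.97018 rad/s.

0.970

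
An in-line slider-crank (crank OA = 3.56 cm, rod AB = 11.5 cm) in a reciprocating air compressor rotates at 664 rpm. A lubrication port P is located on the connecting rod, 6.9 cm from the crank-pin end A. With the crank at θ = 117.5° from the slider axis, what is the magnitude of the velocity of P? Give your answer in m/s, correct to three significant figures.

ω = 69.53 rad/s.  Crank-pin speed |V_A| = rω = 2.4754 m/s, perpendicular to OA.
Rod angle: sinφ = −(r/L) sinθ ⇒ φ = -15.937°; ω_rod = −rω cosθ/√(L²−r²sin²θ) = +10.337 rad/s.
V_P = V_A + ω_rod × AP, with AP = 0.069 m along the rod.
Components: V_Px = −rω sinθ − a·ω_rod·sinφ = -1.9999 m/s;  V_Py = rω cosθ + a·ω_rod·cosφ = -0.45721 m/s.
|V_P| = √(V_Px² + V_Py²) = 2.0515 m/s.

2.05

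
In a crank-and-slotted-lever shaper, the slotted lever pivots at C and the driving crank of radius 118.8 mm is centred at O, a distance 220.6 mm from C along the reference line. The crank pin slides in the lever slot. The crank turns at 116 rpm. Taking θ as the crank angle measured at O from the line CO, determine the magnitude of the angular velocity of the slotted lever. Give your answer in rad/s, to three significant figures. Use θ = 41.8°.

4.01

ω = 12.15 rad/s (from 116 rpm).
Crank pin A relative to C: A = (d + r cosθ, r sinθ); lever angle φ = atan2(r sinθ, d + r cosθ).
Differentiating tanφ: φ̇ = rω(d cosθ + r)/(d² + r² + 2dr cosθ).
d² + r² + 2dr cosθ = |CA|² = 0.101852 m²;  d cosθ + r = +0.28325 m.
|ω_lever| = |0.1188·12.15·+0.28325| / 0.101852 = 4.0134 rad/s.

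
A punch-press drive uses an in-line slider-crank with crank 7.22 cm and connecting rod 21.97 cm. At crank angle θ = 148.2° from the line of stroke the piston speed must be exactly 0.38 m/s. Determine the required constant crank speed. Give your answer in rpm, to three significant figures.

For an in-line slider-crank, |v_piston| = rω|sinθ|·[1 + r cosθ/√(L² − r² sin²θ)].
With r = 0.0722 m, L = 0.2197 m, θ = 148.2°: the bracketed kinematic factor |dx/dθ| = 0.027257 m.
ω = v/|dx/dθ| = 0.38/0.027257 = 13.941 rad/s.
N = 60ω/(2π) = 133.13 rpm.

133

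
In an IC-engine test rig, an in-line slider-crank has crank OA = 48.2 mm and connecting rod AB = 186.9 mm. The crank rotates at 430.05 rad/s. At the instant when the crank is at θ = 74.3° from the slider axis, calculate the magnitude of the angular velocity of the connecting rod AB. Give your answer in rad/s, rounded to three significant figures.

ω = 430.1 rad/s
The rod makes angle φ with the slider axis where L sinφ = r sinθ; differentiating, L cosφ·φ̇ = r ω cosθ.
L cosφ = √(L² − r² sin²θ) = 0.18105 m.
|ω_rod| = r ω |cosθ| / √(L² − r² sin²θ) = 0.0482·430.1·0.27060/0.18105 = 30.981 rad/s.

31.0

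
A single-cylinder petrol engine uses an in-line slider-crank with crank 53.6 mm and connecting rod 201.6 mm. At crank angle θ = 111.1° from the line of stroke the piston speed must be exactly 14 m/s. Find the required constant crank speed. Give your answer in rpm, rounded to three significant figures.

For an in-line slider-crank, |v_piston| = rω|sinθ|·[1 + r cosθ/√(L² − r² sin²θ)].
With r = 0.0536 m, L = 0.2016 m, θ = 111.1°: the bracketed kinematic factor |dx/dθ| = 0.045066 m.
ω = v/|dx/dθ| = 14/0.045066 = 310.66 rad/s.
N = 60ω/(2π) = 2966.6 rpm.

2970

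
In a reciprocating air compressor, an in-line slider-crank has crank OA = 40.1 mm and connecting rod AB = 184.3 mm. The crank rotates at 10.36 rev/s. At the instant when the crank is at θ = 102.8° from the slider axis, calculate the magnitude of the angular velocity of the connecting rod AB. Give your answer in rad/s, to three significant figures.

3.21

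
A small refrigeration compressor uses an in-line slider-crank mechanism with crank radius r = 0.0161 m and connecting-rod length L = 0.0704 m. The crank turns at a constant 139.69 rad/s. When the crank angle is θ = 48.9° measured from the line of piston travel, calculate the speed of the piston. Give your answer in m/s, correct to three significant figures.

1.95

ω = 139.7 rad/s
For an in-line slider-crank, x = r cosθ + √(L² − r² sin²θ), so v = −rω sinθ·[1 + r cosθ/√(L² − r² sin²θ)].
With r = 0.0161 m, L = 0.0704 m, θ = 48.9°: √(L² − r² sin²θ) = 0.069347 m.
v = −0.0161·139.7·0.75356·[1 + 0.0161·0.65738/0.069347] = -1.9534 m/s.
|v| = 1.9534 m/s.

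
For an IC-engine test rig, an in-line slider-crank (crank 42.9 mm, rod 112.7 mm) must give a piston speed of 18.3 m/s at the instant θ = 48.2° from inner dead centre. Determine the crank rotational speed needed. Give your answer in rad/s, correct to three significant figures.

For an in-line slider-crank, |v_piston| = rω|sinθ|·[1 + r cosθ/√(L² − r² sin²θ)].
With r = 0.0429 m, L = 0.1127 m, θ = 48.2°: the bracketed kinematic factor |dx/dθ| = 0.040443 m.
ω = v/|dx/dθ| = 18.3/0.040443 = 452.49 rad/s.

452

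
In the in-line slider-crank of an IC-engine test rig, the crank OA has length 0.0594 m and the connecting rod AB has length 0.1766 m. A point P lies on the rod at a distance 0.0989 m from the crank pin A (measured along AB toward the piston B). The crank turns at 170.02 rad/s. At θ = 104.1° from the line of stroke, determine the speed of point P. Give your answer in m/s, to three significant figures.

9.38

ω = 170 rad/s.  Crank-pin speed |V_A| = rω = 10.099 m/s, perpendicular to OA.
Rod angle: sinφ = −(r/L) sinθ ⇒ φ = -19.039°; ω_rod = −rω cosθ/√(L²−r²sin²θ) = +14.738 rad/s.
V_P = V_A + ω_rod × AP, with AP = 0.0989 m along the rod.
Components: V_Px = −rω sinθ − a·ω_rod·sinφ = -9.3194 m/s;  V_Py = rω cosθ + a·ω_rod·cosφ = -1.0825 m/s.
|V_P| = √(V_Px² + V_Py²) = 9.3821 m/s.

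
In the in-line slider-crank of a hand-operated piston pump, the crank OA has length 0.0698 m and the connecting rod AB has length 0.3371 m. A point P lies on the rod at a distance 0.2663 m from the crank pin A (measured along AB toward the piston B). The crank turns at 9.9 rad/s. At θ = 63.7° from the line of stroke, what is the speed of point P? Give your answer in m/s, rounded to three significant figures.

ω = 9.9 rad/s.  Crank-pin speed |V_A| = rω = 0.69102 m/s, perpendicular to OA.
Rod angle: sinφ = −(r/L) sinθ ⇒ φ = -10.698°; ω_rod = −rω cosθ/√(L²−r²sin²θ) = -0.92431 rad/s.
V_P = V_A + ω_rod × AP, with AP = 0.2663 m along the rod.
Components: V_Px = −rω sinθ − a·ω_rod·sinφ = -0.66518 m/s;  V_Py = rω cosθ + a·ω_rod·cosφ = +0.064304 m/s.
|V_P| = √(V_Px² + V_Py²) = 0.66828 m/s.

0.668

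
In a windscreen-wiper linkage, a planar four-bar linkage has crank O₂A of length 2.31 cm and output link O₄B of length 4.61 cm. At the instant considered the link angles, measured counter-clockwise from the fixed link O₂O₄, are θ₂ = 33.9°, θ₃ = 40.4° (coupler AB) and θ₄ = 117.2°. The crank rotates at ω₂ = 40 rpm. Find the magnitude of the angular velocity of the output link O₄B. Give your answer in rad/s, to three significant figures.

ω₂ = 4.189 rad/s (from 40 rpm).
Differentiating the loop-closure r₂e^{iθ₂}+r₃e^{iθ₃}=r₁+r₄e^{iθ₄} gives r₂ω₂e^{iθ₂}+r₃ω₃e^{iθ₃}=r₄ω₄e^{iθ₄}.
Eliminating the other unknown: ω₄ = r₂ω₂ sin(θ₂−θ₃) / [r₄ sin(θ₄−θ₃)].
Numerator sine = -0.11320; denominator sine = +0.97358.
Result = 0.0231·4.189·(-0.11320) / (0.0461·(+0.97358)) = -0.24405 rad/s; magnitude 0.24405 rad/s.

0.244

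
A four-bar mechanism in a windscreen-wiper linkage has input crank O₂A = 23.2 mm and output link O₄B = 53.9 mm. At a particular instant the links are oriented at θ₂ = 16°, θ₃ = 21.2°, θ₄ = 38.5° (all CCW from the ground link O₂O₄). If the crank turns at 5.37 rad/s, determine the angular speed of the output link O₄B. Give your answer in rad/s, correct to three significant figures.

0.704

ω₂ = 5.37 rad/s
Differentiating the loop-closure r₂e^{iθ₂}+r₃e^{iθ₃}=r₁+r₄e^{iθ₄} gives r₂ω₂e^{iθ₂}+r₃ω₃e^{iθ₃}=r₄ω₄e^{iθ₄}.
Eliminating the other unknown: ω₄ = r₂ω₂ sin(θ₂−θ₃) / [r₄ sin(θ₄−θ₃)].
Numerator sine = -0.09063; denominator sine = +0.29737.
Result = 0.0232·5.37·(-0.09063) / (0.0539·(+0.29737)) = -0.70446 rad/s; magnitude 0.70446 rad/s.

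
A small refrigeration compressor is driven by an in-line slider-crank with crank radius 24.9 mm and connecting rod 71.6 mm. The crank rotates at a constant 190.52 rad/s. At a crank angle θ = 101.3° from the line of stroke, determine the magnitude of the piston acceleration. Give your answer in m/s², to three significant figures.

484

ω = 190.5 rad/s
x(θ) = r cosθ + √(L² − r² sin²θ); with ω constant, a = ω²·d²x/dθ².
d²x/dθ² = −r cosθ − r²(cos2θ)/√u − r⁴ sin²2θ/(4u^{3/2}),  u = L² − r² sin²θ = 0.00453036 m².
Substituting r = 0.0249 m, L = 0.0716 m, θ = 101.3°: d²x/dθ² = +0.013337 m.
a = ω²·d²x/dθ² = (190.5)²·(+0.013337) = +484.09 m/s²;  |a| = 484.09 m/s².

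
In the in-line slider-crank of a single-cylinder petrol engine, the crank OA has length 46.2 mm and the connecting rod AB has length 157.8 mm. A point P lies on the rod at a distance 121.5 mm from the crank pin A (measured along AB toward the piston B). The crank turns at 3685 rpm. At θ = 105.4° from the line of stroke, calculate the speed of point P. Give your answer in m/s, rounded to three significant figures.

16.2

ω = 385.9 rad/s.  Crank-pin speed |V_A| = rω = 17.828 m/s, perpendicular to OA.
Rod angle: sinφ = −(r/L) sinθ ⇒ φ = -16.395°; ω_rod = −rω cosθ/√(L²−r²sin²θ) = +31.274 rad/s.
V_P = V_A + ω_rod × AP, with AP = 0.1215 m along the rod.
Components: V_Px = −rω sinθ − a·ω_rod·sinφ = -16.116 m/s;  V_Py = rω cosθ + a·ω_rod·cosφ = -1.0891 m/s.
|V_P| = √(V_Px² + V_Py²) = 16.152 m/s.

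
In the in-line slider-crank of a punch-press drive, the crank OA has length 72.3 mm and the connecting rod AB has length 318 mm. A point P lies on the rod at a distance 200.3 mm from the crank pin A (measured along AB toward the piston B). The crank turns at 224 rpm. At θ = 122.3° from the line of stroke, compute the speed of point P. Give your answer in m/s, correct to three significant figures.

ω = 23.46 rad/s.  Crank-pin speed |V_A| = rω = 1.696 m/s, perpendicular to OA.
Rod angle: sinφ = −(r/L) sinθ ⇒ φ = -11.080°; ω_rod = −rω cosθ/√(L²−r²sin²θ) = +2.9039 rad/s.
V_P = V_A + ω_rod × AP, with AP = 0.2003 m along the rod.
Components: V_Px = −rω sinθ − a·ω_rod·sinφ = -1.3217 m/s;  V_Py = rω cosθ + a·ω_rod·cosφ = -0.33542 m/s.
|V_P| = √(V_Px² + V_Py²) = 1.3636 m/s.

1.36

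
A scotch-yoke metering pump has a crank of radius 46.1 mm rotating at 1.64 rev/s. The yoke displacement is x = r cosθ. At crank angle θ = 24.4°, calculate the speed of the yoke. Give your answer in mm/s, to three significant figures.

ω = 10.3 rad/s (from 1.64 rev/s).
x = r cosθ ⇒ ẋ = −rω sinθ.
|v| = rω|sinθ| = 0.0461·10.3·|sin 24.4°| = 0.19624 m/s = 196.24 mm/s.

196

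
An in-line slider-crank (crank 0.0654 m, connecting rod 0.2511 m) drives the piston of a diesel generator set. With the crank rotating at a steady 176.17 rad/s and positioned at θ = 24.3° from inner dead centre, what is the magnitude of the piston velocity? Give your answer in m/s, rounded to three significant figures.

5.87

ω = 176.2 rad/s
For an in-line slider-crank, x = r cosθ + √(L² − r² sin²θ), so v = −rω sinθ·[1 + r cosθ/√(L² − r² sin²θ)].
With r = 0.0654 m, L = 0.2511 m, θ = 24.3°: √(L² − r² sin²θ) = 0.24965 m.
v = −0.0654·176.2·0.41151·[1 + 0.0654·0.91140/0.24965] = -5.8733 m/s.
|v| = 5.8733 m/s.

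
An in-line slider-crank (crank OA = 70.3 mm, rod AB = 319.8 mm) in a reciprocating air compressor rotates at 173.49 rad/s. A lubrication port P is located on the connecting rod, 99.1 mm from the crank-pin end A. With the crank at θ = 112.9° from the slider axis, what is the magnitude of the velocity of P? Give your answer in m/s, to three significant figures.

11.4

ω = 173.5 rad/s.  Crank-pin speed |V_A| = rω = 12.196 m/s, perpendicular to OA.
Rod angle: sinφ = −(r/L) sinθ ⇒ φ = -11.683°; ω_rod = −rω cosθ/√(L²−r²sin²θ) = +15.154 rad/s.
V_P = V_A + ω_rod × AP, with AP = 0.0991 m along the rod.
Components: V_Px = −rω sinθ − a·ω_rod·sinφ = -10.931 m/s;  V_Py = rω cosθ + a·ω_rod·cosφ = -3.2752 m/s.
|V_P| = √(V_Px² + V_Py²) = 11.411 m/s.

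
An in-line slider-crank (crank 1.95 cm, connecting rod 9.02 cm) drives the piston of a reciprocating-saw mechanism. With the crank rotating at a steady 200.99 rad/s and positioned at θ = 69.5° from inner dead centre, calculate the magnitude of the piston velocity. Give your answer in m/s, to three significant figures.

3.95

ω = 201 rad/s
For an in-line slider-crank, x = r cosθ + √(L² − r² sin²θ), so v = −rω sinθ·[1 + r cosθ/√(L² − r² sin²θ)].
With r = 0.0195 m, L = 0.0902 m, θ = 69.5°: √(L² − r² sin²θ) = 0.088331 m.
v = −0.0195·201·0.93667·[1 + 0.0195·0.35021/0.088331] = -3.9549 m/s.
|v| = 3.9549 m/s.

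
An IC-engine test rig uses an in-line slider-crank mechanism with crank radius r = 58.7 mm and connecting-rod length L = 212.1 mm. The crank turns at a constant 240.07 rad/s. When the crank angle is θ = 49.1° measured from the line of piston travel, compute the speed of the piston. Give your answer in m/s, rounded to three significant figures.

12.6

ω = 240.1 rad/s
For an in-line slider-crank, x = r cosθ + √(L² − r² sin²θ), so v = −rω sinθ·[1 + r cosθ/√(L² − r² sin²θ)].
With r = 0.0587 m, L = 0.2121 m, θ = 49.1°: √(L² − r² sin²θ) = 0.20741 m.
v = −0.0587·240.1·0.75585·[1 + 0.0587·0.65474/0.20741] = -12.625 m/s.
|v| = 12.625 m/s.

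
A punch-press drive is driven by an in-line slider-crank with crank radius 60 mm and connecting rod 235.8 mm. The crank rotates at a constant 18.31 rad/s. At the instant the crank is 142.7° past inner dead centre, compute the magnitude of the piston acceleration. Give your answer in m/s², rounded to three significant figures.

14.5

ω = 18.31 rad/s
x(θ) = r cosθ + √(L² − r² sin²θ); with ω constant, a = ω²·d²x/dθ².
d²x/dθ² = −r cosθ − r²(cos2θ)/√u − r⁴ sin²2θ/(4u^{3/2}),  u = L² − r² sin²θ = 0.0542796 m².
Substituting r = 0.06 m, L = 0.2358 m, θ = 142.7°: d²x/dθ² = +0.043387 m.
a = ω²·d²x/dθ² = (18.31)²·(+0.043387) = +14.546 m/s²;  |a| = 14.546 m/s².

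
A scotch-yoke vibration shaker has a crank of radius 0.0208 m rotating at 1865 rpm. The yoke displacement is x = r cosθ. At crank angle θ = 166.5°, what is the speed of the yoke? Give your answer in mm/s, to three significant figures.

ω = 195.3 rad/s (from 1865 rpm).
x = r cosθ ⇒ ẋ = −rω sinθ.
|v| = rω|sinθ| = 0.0208·195.3·|sin 166.5°| = 0.94832 m/s = 948.32 mm/s.

948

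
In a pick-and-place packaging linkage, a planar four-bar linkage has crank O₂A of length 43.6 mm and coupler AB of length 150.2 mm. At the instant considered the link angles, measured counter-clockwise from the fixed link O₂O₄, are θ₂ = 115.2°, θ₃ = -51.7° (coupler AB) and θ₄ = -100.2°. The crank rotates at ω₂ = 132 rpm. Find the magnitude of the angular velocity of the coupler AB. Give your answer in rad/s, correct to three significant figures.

3.10

ω₂ = 13.82 rad/s (from 132 rpm).
Differentiating the loop-closure r₂e^{iθ₂}+r₃e^{iθ₃}=r₁+r₄e^{iθ₄} gives r₂ω₂e^{iθ₂}+r₃ω₃e^{iθ₃}=r₄ω₄e^{iθ₄}.
Eliminating the other unknown: ω₃ = r₂ω₂ sin(θ₄−θ₂) / [r₃ sin(θ₃−θ₄)].
Numerator sine = +0.57928; denominator sine = +0.74896.
Result = 0.0436·13.82·(+0.57928) / (0.1502·(+0.74896)) = +3.1035 rad/s; magnitude 3.1035 rad/s.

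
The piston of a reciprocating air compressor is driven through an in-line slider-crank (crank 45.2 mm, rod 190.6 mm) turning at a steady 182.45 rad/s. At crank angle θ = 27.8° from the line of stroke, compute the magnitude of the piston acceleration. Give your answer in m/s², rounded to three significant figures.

1540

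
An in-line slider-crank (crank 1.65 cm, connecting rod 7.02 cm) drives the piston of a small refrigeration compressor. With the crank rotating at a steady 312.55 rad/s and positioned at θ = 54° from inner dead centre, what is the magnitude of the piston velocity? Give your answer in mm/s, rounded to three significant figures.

4760

ω = 312.6 rad/s
For an in-line slider-crank, x = r cosθ + √(L² − r² sin²θ), so v = −rω sinθ·[1 + r cosθ/√(L² − r² sin²θ)].
With r = 0.0165 m, L = 0.0702 m, θ = 54°: √(L² − r² sin²θ) = 0.068919 m.
v = −0.0165·312.6·0.80902·[1 + 0.0165·0.58779/0.068919] = -4.7593 m/s.
|v| = 4.7593 m/s = 4759.3 mm/s.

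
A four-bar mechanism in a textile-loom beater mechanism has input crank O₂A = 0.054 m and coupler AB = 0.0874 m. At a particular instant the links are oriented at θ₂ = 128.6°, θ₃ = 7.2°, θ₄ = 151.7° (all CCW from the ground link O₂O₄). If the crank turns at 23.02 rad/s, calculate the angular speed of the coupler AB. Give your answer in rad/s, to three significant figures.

ω₂ = 23.02 rad/s
Differentiating the loop-closure r₂e^{iθ₂}+r₃e^{iθ₃}=r₁+r₄e^{iθ₄} gives r₂ω₂e^{iθ₂}+r₃ω₃e^{iθ₃}=r₄ω₄e^{iθ₄}.
Eliminating the other unknown: ω₃ = r₂ω₂ sin(θ₄−θ₂) / [r₃ sin(θ₃−θ₄)].
Numerator sine = +0.39234; denominator sine = -0.58070.
Result = 0.054·23.02·(+0.39234) / (0.0874·(-0.58070)) = -9.6093 rad/s; magnitude 9.6093 rad/s.

9.61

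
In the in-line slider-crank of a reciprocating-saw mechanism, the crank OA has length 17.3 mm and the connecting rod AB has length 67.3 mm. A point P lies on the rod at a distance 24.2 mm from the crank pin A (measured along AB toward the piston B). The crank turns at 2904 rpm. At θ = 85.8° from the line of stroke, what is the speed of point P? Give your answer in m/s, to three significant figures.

ω = 304.1 rad/s.  Crank-pin speed |V_A| = rω = 5.261 m/s, perpendicular to OA.
Rod angle: sinφ = −(r/L) sinθ ⇒ φ = -14.855°; ω_rod = −rω cosθ/√(L²−r²sin²θ) = -5.9232 rad/s.
V_P = V_A + ω_rod × AP, with AP = 0.0242 m along the rod.
Components: V_Px = −rω sinθ − a·ω_rod·sinφ = -5.2837 m/s;  V_Py = rω cosθ + a·ω_rod·cosφ = +0.24676 m/s.
|V_P| = √(V_Px² + V_Py²) = 5.2894 m/s.

5.29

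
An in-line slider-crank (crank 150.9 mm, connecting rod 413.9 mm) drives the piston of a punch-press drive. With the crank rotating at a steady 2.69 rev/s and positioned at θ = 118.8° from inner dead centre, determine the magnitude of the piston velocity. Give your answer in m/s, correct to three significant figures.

ω = 2π·2.69 = 16.9 rad/s
For an in-line slider-crank, x = r cosθ + √(L² − r² sin²θ), so v = −rω sinθ·[1 + r cosθ/√(L² − r² sin²θ)].
With r = 0.1509 m, L = 0.4139 m, θ = 118.8°: √(L² − r² sin²θ) = 0.39221 m.
v = −0.1509·16.9·0.87631·[1 + 0.1509·-0.48175/0.39221] = -1.8207 m/s.
|v| = 1.8207 m/s.

1.82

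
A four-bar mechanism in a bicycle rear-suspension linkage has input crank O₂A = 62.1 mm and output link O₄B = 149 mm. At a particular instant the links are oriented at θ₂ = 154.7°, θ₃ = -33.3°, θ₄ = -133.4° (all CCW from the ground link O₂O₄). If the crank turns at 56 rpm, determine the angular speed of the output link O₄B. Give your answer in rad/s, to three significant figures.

0.346

ω₂ = 5.864 rad/s (from 56 rpm).
Differentiating the loop-closure r₂e^{iθ₂}+r₃e^{iθ₃}=r₁+r₄e^{iθ₄} gives r₂ω₂e^{iθ₂}+r₃ω₃e^{iθ₃}=r₄ω₄e^{iθ₄}.
Eliminating the other unknown: ω₄ = r₂ω₂ sin(θ₂−θ₃) / [r₄ sin(θ₄−θ₃)].
Numerator sine = -0.13917; denominator sine = -0.98450.
Result = 0.0621·5.864·(-0.13917) / (0.149·(-0.98450)) = +0.34551 rad/s; magnitude 0.34551 rad/s.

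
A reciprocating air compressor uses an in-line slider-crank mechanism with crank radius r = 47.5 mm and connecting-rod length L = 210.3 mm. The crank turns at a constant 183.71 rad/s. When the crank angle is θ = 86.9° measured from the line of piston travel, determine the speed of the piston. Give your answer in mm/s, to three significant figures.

8820

ω = 183.7 rad/s
For an in-line slider-crank, x = r cosθ + √(L² − r² sin²θ), so v = −rω sinθ·[1 + r cosθ/√(L² − r² sin²θ)].
With r = 0.0475 m, L = 0.2103 m, θ = 86.9°: √(L² − r² sin²θ) = 0.20488 m.
v = −0.0475·183.7·0.99854·[1 + 0.0475·0.05408/0.20488] = -8.8227 m/s.
|v| = 8.8227 m/s = 8822.7 mm/s.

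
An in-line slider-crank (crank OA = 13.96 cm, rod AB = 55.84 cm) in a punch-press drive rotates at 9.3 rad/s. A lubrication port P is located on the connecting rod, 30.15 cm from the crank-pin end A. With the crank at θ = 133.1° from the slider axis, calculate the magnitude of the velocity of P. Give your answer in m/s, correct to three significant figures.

ω = 9.3 rad/s.  Crank-pin speed |V_A| = rω = 1.2983 m/s, perpendicular to OA.
Rod angle: sinφ = −(r/L) sinθ ⇒ φ = -10.518°; ω_rod = −rω cosθ/√(L²−r²sin²θ) = +1.6158 rad/s.
V_P = V_A + ω_rod × AP, with AP = 0.3015 m along the rod.
Components: V_Px = −rω sinθ − a·ω_rod·sinφ = -0.85903 m/s;  V_Py = rω cosθ + a·ω_rod·cosφ = -0.40811 m/s.
|V_P| = √(V_Px² + V_Py²) = 0.95105 m/s.

0.951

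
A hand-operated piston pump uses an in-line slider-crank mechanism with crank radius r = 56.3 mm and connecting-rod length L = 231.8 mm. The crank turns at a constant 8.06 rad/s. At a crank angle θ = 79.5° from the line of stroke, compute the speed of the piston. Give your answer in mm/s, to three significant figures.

467

ω = 8.06 rad/s
For an in-line slider-crank, x = r cosθ + √(L² − r² sin²θ), so v = −rω sinθ·[1 + r cosθ/√(L² − r² sin²θ)].
With r = 0.0563 m, L = 0.2318 m, θ = 79.5°: √(L² − r² sin²θ) = 0.22509 m.
v = −0.0563·8.06·0.98325·[1 + 0.0563·0.18224/0.22509] = -0.46652 m/s.
|v| = 0.46652 m/s = 466.52 mm/s.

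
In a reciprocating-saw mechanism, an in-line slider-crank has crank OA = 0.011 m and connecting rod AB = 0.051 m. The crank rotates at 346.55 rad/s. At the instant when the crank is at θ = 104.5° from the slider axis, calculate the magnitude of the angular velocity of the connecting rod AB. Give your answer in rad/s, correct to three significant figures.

19.1

ω = 346.6 rad/s
The rod makes angle φ with the slider axis where L sinφ = r sinθ; differentiating, L cosφ·φ̇ = r ω cosθ.
L cosφ = √(L² − r² sin²θ) = 0.049876 m.
|ω_rod| = r ω |cosθ| / √(L² − r² sin²θ) = 0.011·346.6·0.25038/0.049876 = 19.137 rad/s.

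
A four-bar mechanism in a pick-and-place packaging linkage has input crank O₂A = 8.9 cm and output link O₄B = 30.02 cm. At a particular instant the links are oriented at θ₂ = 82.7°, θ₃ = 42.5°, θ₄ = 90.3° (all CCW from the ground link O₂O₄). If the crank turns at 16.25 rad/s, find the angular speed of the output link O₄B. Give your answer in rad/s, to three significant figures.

4.20

ω₂ = 16.25 rad/s
Differentiating the loop-closure r₂e^{iθ₂}+r₃e^{iθ₃}=r₁+r₄e^{iθ₄} gives r₂ω₂e^{iθ₂}+r₃ω₃e^{iθ₃}=r₄ω₄e^{iθ₄}.
Eliminating the other unknown: ω₄ = r₂ω₂ sin(θ₂−θ₃) / [r₄ sin(θ₄−θ₃)].
Numerator sine = +0.64546; denominator sine = +0.74080.
Result = 0.089·16.25·(+0.64546) / (0.3002·(+0.74080)) = +4.1976 rad/s; magnitude 4.1976 rad/s.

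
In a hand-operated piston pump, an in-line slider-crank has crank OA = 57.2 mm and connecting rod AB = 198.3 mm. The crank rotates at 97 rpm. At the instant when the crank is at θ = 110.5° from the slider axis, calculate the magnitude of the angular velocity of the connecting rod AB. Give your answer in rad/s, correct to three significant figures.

1.07

ω = 10.16 rad/s (converted from 97 rpm).
The rod makes angle φ with the slider axis where L sinφ = r sinθ; differentiating, L cosφ·φ̇ = r ω cosθ.
L cosφ = √(L² − r² sin²θ) = 0.19092 m.
|ω_rod| = r ω |cosθ| / √(L² − r² sin²θ) = 0.0572·10.16·0.35021/0.19092 = 1.0658 rad/s.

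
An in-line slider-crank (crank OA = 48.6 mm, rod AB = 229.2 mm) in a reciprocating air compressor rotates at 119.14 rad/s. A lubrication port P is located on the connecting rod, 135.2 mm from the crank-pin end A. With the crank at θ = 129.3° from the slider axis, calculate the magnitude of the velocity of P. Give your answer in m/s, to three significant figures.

ω = 119.1 rad/s.  Crank-pin speed |V_A| = rω = 5.7902 m/s, perpendicular to OA.
Rod angle: sinφ = −(r/L) sinθ ⇒ φ = -9.444°; ω_rod = −rω cosθ/√(L²−r²sin²θ) = +16.221 rad/s.
V_P = V_A + ω_rod × AP, with AP = 0.1352 m along the rod.
Components: V_Px = −rω sinθ − a·ω_rod·sinφ = -4.1208 m/s;  V_Py = rω cosθ + a·ω_rod·cosφ = -1.5041 m/s.
|V_P| = √(V_Px² + V_Py²) = 4.3868 m/s.

4.39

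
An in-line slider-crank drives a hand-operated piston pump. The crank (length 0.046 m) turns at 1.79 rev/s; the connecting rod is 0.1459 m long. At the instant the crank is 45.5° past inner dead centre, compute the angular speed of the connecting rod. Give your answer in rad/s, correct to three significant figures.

2.55

ω = 11.25 rad/s (converted from 1.79 rev/s).
The rod makes angle φ with the slider axis where L sinφ = r sinθ; differentiating, L cosφ·φ̇ = r ω cosθ.
L cosφ = √(L² − r² sin²θ) = 0.14216 m.
|ω_rod| = r ω |cosθ| / √(L² − r² sin²θ) = 0.046·11.25·0.70091/0.14216 = 2.5507 rad/s.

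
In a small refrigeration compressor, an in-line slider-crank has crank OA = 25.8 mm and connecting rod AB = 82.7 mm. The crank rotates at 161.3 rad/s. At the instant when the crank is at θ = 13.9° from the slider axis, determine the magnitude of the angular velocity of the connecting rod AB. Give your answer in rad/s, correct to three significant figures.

ω = 161.3 rad/s
The rod makes angle φ with the slider axis where L sinφ = r sinθ; differentiating, L cosφ·φ̇ = r ω cosθ.
L cosφ = √(L² − r² sin²θ) = 0.082467 m.
|ω_rod| = r ω |cosθ| / √(L² − r² sin²θ) = 0.0258·161.3·0.97072/0.082467 = 48.985 rad/s.

49.0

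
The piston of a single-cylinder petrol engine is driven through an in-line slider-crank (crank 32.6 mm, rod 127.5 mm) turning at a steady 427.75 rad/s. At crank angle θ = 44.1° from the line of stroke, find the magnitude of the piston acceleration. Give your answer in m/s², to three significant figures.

ω = 427.8 rad/s
x(θ) = r cosθ + √(L² − r² sin²θ); with ω constant, a = ω²·d²x/dθ².
d²x/dθ² = −r cosθ − r²(cos2θ)/√u − r⁴ sin²2θ/(4u^{3/2}),  u = L² − r² sin²θ = 0.0157416 m².
Substituting r = 0.0326 m, L = 0.1275 m, θ = 44.1°: d²x/dθ² = -0.02382 m.
a = ω²·d²x/dθ² = (427.8)²·(-0.02382) = -4358.3 m/s²;  |a| = 4358.3 m/s².

4360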